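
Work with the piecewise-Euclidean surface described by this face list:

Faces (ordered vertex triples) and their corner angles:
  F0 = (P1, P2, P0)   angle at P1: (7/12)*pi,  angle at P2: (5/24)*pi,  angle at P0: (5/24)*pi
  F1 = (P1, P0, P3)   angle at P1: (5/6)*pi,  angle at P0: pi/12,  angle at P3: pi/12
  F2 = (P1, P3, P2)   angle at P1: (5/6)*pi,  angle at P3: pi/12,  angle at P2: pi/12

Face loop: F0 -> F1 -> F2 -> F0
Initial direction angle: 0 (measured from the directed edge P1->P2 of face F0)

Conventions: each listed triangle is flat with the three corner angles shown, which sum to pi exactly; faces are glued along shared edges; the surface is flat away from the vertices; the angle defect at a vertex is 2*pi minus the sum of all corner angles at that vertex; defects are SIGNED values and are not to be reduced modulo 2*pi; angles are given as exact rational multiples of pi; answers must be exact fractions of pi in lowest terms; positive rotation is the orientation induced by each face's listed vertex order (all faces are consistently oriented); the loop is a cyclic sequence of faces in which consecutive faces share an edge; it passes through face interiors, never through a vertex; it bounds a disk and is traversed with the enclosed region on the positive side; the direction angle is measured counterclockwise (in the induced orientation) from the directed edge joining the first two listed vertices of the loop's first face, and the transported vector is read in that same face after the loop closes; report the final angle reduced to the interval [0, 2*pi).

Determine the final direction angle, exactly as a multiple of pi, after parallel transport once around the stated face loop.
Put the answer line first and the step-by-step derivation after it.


Answer: final direction angle = (7/4)*pi

enclosed vertex P1: corner angles sum to (9/4)*pi, defect = 2*pi - (9/4)*pi = -pi/4
final direction = starting direction + enclosed defect total, reduced mod 2*pi (induced orientation)
final angle = 0 - pi/4 = (7/4)*pi (mod 2*pi)


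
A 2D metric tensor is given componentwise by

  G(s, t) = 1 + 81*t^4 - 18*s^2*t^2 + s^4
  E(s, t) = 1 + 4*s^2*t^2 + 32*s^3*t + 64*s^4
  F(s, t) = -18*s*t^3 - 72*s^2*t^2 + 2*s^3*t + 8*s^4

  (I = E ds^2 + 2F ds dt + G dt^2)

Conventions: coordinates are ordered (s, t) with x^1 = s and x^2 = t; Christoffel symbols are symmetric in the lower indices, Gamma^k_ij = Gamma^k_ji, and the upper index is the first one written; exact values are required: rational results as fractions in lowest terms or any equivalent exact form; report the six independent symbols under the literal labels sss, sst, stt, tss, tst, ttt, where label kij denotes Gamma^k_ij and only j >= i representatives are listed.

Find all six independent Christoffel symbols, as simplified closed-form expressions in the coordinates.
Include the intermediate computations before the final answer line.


E = 1 + 4*s^2*t^2 + 32*s^3*t + 64*s^4; F = -18*s*t^3 - 72*s^2*t^2 + 2*s^3*t + 8*s^4; G = 1 + 81*t^4 - 18*s^2*t^2 + s^4
Gamma^k_ij = (1/2) g^{kl} (d_i g_jl + d_j g_il - d_l g_ij), with g^inv = (1/(EG-F^2)) [[G, -F], [-F, E]]
first partials: E_s = 8*s*t^2 + 96*s^2*t + 256*s^3, E_t = 8*s^2*t + 32*s^3, F_s = -18*t^3 - 144*s*t^2 + 6*s^2*t + 32*s^3, F_t = -54*s*t^2 - 144*s^2*t + 2*s^3, G_s = -36*s*t^2 + 4*s^3, G_t = 324*t^3 - 36*s^2*t
D = EG - F^2 = 1 + 81*t^4 - 14*s^2*t^2 + 32*s^3*t + 65*s^4
expanded: Gamma^s_ss = (G E_s - 2F F_s + F E_t)/(2D), Gamma^s_st = (G E_t - F G_s)/(2D), Gamma^s_tt = (2G F_t - G G_s - F G_t)/(2D), Gamma^t_ss = (2E F_s - E E_t - F E_s)/(2D), Gamma^t_st = (E G_s - F E_t)/(2D), Gamma^t_tt = (E G_t - 2F F_t + F G_s)/(2D); substitute and cancel common factors

Answer: Gamma_sss = (128*s^3 + 48*s^2*t + 4*s*t^2)/(65*s^4 + 32*s^3*t - 14*s^2*t^2 + 81*t^4 + 1), Gamma_sst = (16*s^3 + 4*s^2*t)/(65*s^4 + 32*s^3*t - 14*s^2*t^2 + 81*t^4 + 1), Gamma_stt = (-144*s^2*t - 36*s*t^2)/(65*s^4 + 32*s^3*t - 14*s^2*t^2 + 81*t^4 + 1), Gamma_tss = (16*s^3 + 2*s^2*t - 144*s*t^2 - 18*t^3)/(65*s^4 + 32*s^3*t - 14*s^2*t^2 + 81*t^4 + 1), Gamma_tst = (2*s^3 - 18*s*t^2)/(65*s^4 + 32*s^3*t - 14*s^2*t^2 + 81*t^4 + 1), Gamma_ttt = (-18*s^2*t + 162*t^3)/(65*s^4 + 32*s^3*t - 14*s^2*t^2 + 81*t^4 + 1)


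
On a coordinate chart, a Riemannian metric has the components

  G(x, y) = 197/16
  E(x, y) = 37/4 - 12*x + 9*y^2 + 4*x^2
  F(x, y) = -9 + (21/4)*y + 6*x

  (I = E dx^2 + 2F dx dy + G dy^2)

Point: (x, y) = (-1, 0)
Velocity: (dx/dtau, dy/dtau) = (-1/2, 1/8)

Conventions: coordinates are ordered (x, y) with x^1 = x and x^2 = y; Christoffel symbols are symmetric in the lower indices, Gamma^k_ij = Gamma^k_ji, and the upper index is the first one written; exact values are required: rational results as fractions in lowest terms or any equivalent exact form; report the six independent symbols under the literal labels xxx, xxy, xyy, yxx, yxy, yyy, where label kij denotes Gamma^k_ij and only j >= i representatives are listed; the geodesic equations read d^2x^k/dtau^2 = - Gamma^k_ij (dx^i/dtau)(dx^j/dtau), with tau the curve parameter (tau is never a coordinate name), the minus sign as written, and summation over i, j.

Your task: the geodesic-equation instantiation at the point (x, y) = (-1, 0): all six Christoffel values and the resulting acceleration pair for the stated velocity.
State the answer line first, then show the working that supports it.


Answer: Gamma_xxx = -2120/5497, Gamma_xxy = 0, Gamma_xyy = 4137/5497, Gamma_yxx = 96/5497, Gamma_yxy = 0, Gamma_yyy = 5040/5497; accelerations (d^2x/dtau^2, d^2y/dtau^2) = (29783/351808, -411/21988)

E = 101/4, F = -15, G = 197/16 at the point
E_x = -20, E_y = 0, F_x = 6, F_y = 21/4, G_x = 0, G_y = 0
EG - F^2 = 5497/64;  g^inv = (64/5497) * [[197/16, 15], [15, 101/4]]
first-kind symbols [ij,l] = (1/2)(d_i g_jl + d_j g_il - d_l g_ij): [xx,x] = E_x/2 = -10, [xx,y] = F_x - E_y/2 = 6, [xy,x] = E_y/2 = 0, [xy,y] = G_x/2 = 0, [yy,x] = F_y - G_x/2 = 21/4, [yy,y] = G_y/2 = 0
Gamma^x_ij = (G*[ij,x] - F*[ij,y])/(EG - F^2), Gamma^y_ij = (E*[ij,y] - F*[ij,x])/(EG - F^2)
Gamma_xxx = -2120/5497, Gamma_xxy = 0, Gamma_xyy = 4137/5497, Gamma_yxx = 96/5497, Gamma_yxy = 0, Gamma_yyy = 5040/5497
d^2x/dtau^2 = -(Gamma_xxx*(-1/2)^2 + 2*Gamma_xxy*(-1/2)*(1/8) + Gamma_xyy*(1/8)^2) = 29783/351808
d^2y/dtau^2 = -(Gamma_yxx*(-1/2)^2 + 2*Gamma_yxy*(-1/2)*(1/8) + Gamma_yyy*(1/8)^2) = -411/21988


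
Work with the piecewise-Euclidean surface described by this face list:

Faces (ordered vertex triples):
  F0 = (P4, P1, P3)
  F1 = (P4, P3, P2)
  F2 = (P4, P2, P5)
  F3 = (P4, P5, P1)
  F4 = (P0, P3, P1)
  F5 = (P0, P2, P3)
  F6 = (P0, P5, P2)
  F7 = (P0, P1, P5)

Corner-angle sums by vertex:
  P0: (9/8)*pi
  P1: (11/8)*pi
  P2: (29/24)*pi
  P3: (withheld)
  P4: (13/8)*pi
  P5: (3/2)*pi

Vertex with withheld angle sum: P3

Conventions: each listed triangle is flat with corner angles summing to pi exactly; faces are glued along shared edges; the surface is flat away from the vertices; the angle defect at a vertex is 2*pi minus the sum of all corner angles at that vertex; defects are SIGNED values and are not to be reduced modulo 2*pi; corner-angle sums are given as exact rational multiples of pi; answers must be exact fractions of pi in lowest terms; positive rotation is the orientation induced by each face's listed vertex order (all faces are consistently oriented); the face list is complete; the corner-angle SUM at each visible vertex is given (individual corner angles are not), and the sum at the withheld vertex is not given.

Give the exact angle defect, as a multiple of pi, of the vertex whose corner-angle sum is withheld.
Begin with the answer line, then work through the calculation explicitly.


Answer: defect(P3) = (5/6)*pi

V = 6, E = 12, F = 8; chi = V - E + F = 2
Gauss-Bonnet: total defect = 2*pi*chi = 4*pi; visible defects sum to (19/6)*pi


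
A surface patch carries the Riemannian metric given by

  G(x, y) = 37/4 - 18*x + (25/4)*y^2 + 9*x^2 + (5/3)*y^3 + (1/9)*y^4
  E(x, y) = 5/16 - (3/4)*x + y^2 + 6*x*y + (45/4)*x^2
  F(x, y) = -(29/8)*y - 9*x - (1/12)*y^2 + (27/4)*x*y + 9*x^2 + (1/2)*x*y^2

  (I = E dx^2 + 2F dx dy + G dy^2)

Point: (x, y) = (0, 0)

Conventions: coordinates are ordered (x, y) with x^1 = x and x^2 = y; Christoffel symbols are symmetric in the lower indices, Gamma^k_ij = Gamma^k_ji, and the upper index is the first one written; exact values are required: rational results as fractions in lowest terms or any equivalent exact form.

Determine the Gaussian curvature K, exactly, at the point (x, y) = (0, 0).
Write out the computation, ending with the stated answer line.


E = 5/16, F = 0, G = 37/4, EG - F^2 = 185/64 at the point
E_x = -3/4, E_y = 0, F_x = -9, F_y = -29/8, G_x = -18, G_y = 0
E_yy = 2, F_xy = 27/4, G_xx = 18
K follows from Brioschi's formula, (det M1 - det M2)/(EG - F^2)^2.
M1 = [[-E_yy/2 + F_xy - G_xx/2, E_x/2, F_x - E_y/2], [F_y - G_x/2, E, F], [G_y/2, F, G]] = [[-13/4, -3/8, -9], [43/8, 5/16, 0], [0, 0, 37/4]]; det M1 = 37/4
M2 = [[0, E_y/2, G_x/2], [E_y/2, E, F], [G_x/2, F, G]] = [[0, 0, -9], [0, 5/16, 0], [-9, 0, 37/4]]; det M2 = -405/16
det M1 - det M2 = 553/16; K = 553/16 / (185/64)^2 = 141568/34225

Answer: K = 141568/34225


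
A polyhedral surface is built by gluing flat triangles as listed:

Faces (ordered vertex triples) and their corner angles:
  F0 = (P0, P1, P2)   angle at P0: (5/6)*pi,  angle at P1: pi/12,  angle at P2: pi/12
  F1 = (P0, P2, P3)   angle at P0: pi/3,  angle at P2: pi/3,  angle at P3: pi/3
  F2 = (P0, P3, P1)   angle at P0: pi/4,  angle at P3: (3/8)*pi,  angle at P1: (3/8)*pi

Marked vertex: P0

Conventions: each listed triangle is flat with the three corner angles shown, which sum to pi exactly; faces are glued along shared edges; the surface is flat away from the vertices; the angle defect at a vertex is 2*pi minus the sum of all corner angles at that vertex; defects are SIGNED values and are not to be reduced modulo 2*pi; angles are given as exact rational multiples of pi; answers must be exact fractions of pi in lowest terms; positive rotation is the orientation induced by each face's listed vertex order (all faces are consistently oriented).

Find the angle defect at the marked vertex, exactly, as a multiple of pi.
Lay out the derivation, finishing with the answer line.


Sum of corner angles at P0: (17/12)*pi
defect = 2*pi - (17/12)*pi

Answer: defect(P0) = (7/12)*pi


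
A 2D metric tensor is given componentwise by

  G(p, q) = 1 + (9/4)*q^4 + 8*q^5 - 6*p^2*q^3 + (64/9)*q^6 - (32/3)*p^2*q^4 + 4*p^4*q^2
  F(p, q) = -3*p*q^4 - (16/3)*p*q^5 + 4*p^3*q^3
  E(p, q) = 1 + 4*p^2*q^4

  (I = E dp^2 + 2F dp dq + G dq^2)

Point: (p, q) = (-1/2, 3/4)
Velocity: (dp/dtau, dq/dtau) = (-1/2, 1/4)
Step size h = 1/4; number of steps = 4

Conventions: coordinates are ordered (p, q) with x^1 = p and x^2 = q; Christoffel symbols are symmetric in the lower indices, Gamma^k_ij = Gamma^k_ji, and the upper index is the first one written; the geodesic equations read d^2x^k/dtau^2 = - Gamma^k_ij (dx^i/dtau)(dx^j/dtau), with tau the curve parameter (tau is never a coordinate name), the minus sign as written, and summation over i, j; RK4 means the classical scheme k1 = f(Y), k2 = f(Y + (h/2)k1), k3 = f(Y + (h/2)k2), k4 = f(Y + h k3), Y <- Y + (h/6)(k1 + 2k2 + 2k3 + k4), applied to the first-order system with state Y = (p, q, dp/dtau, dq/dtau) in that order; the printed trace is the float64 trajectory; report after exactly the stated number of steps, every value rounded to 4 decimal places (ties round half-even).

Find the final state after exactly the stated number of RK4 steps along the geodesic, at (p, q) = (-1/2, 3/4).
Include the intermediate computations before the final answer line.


f(Y) = (dp/dtau, dq/dtau, -Gamma^p_ij Y'^i Y'^j, -Gamma^q_ij Y'^i Y'^j) with the Gammas evaluated at the stage position; h = 0.250000; intermediate values shown to 6 dp
step 0: p = -0.5000, q = 0.7500, dp/dtau = -0.5000, dq/dtau = 0.2500
step 1:
  k1: at (p, q) = (-0.500000, 0.750000), (dp/dtau, dq/dtau) = (-0.500000, 0.250000); Gamma_ppp = -0.164092, Gamma_ppq = 0.218790, Gamma_pqq = 0.911623, Gamma_qpp = -0.464928, Gamma_qpq = 0.619904, Gamma_qqq = 2.582932; k1 = (-0.500000, 0.250000, 0.038744, 0.109775)
  k2: at (p, q) = (-0.562500, 0.781250), (dp/dtau, dq/dtau) = (-0.495157, 0.263722); Gamma_ppp = -0.193276, Gamma_ppq = 0.278318, Gamma_pqq = 1.044002, Gamma_qpp = -0.476462, Gamma_qpq = 0.686106, Gamma_qqq = 2.573658; k2 = (-0.495157, 0.263722, 0.047466, 0.117012)
  k3: at (p, q) = (-0.561895, 0.782965), (dp/dtau, dq/dtau) = (-0.494067, 0.264626); Gamma_ppp = -0.192758, Gamma_ppq = 0.276665, Gamma_pqq = 1.041042, Gamma_qpp = -0.477083, Gamma_qpq = 0.684757, Gamma_qqq = 2.576617; k3 = (-0.494067, 0.264626, 0.046496, 0.115078)
  k4: at (p, q) = (-0.623517, 0.816157), (dp/dtau, dq/dtau) = (-0.488376, 0.278770); Gamma_ppp = -0.222139, Gamma_ppq = 0.339413, Gamma_pqq = 1.167169, Gamma_qpp = -0.485187, Gamma_qpq = 0.741334, Gamma_qqq = 2.549289; k4 = (-0.488376, 0.278770, 0.054697, 0.119468)
  Y <- Y + (h/6)(k1 + 2k2 + 2k3 + k4): p = -0.6236, q = 0.8161, dp/dtau = -0.4883, dq/dtau = 0.2789
step 2:
  k1: at (p, q) = (-0.623618, 0.816061), (dp/dtau, dq/dtau) = (-0.488277, 0.278893); Gamma_ppp = -0.222217, Gamma_ppq = 0.339627, Gamma_pqq = 1.167554, Gamma_qpp = -0.485158, Gamma_qpq = 0.741497, Gamma_qqq = 2.549084; k1 = (-0.488277, 0.278893, 0.054664, 0.119347)
  k2: at (p, q) = (-0.684652, 0.850923), (dp/dtau, dq/dtau) = (-0.481443, 0.293811); Gamma_ppp = -0.251310, Gamma_ppq = 0.404408, Gamma_pqq = 1.285555, Gamma_qpp = -0.489548, Gamma_qpq = 0.787781, Gamma_qqq = 2.504242; k2 = (-0.481443, 0.293811, 0.061685, 0.120162)
  k3: at (p, q) = (-0.683798, 0.852787), (dp/dtau, dq/dtau) = (-0.480566, 0.293913); Gamma_ppp = -0.250243, Gamma_ppq = 0.401310, Gamma_pqq = 1.280243, Gamma_qpp = -0.489932, Gamma_qpq = 0.785692, Gamma_qqq = 2.506486; k3 = (-0.480566, 0.293913, 0.060564, 0.118574)
  k4: at (p, q) = (-0.743759, 0.889539), (dp/dtau, dq/dtau) = (-0.473135, 0.308536); Gamma_ppp = -0.277570, Gamma_ppq = 0.464162, Gamma_pqq = 1.384291, Gamma_qpp = -0.490452, Gamma_qpq = 0.820150, Gamma_qqq = 2.445968; k4 = (-0.473135, 0.308536, 0.065875, 0.116398)
  Y <- Y + (h/6)(k1 + 2k2 + 2k3 + k4): p = -0.7438, q = 0.8895, dp/dtau = -0.4731, dq/dtau = 0.3086
step 3:
  k1: at (p, q) = (-0.743844, 0.889514), (dp/dtau, dq/dtau) = (-0.473067, 0.308610); Gamma_ppp = -0.277637, Gamma_ppq = 0.464339, Gamma_pqq = 1.384580, Gamma_qpp = -0.490441, Gamma_qpq = 0.820249, Gamma_qqq = 2.445841; k1 = (-0.473067, 0.308610, 0.065846, 0.116316)
  k2: at (p, q) = (-0.802977, 0.928091), (dp/dtau, dq/dtau) = (-0.464836, 0.323149); Gamma_ppp = -0.302683, Gamma_ppq = 0.523758, Gamma_pqq = 1.473358, Gamma_qpp = -0.487293, Gamma_qpq = 0.843205, Gamma_qqq = 2.371978; k2 = (-0.464836, 0.323149, 0.068894, 0.110913)
  k3: at (p, q) = (-0.801948, 0.929908), (dp/dtau, dq/dtau) = (-0.464455, 0.322474); Gamma_ppp = -0.301146, Gamma_ppq = 0.519414, Gamma_pqq = 1.466382, Gamma_qpp = -0.487528, Gamma_qpq = 0.840884, Gamma_qqq = 2.373937; k3 = (-0.464455, 0.322474, 0.068064, 0.110190)
  k4: at (p, q) = (-0.859958, 0.970133), (dp/dtau, dq/dtau) = (-0.456050, 0.336157); Gamma_ppp = -0.322894, Gamma_ppq = 0.572448, Gamma_pqq = 1.537112, Gamma_qpp = -0.481067, Gamma_qpq = 0.852867, Gamma_qqq = 2.290080; k4 = (-0.456050, 0.336157, 0.068978, 0.102767)
  Y <- Y + (h/6)(k1 + 2k2 + 2k3 + k4): p = -0.8600, q = 0.9702, dp/dtau = -0.4560, dq/dtau = 0.3362
step 4:
  k1: at (p, q) = (-0.859998, 0.970182), (dp/dtau, dq/dtau) = (-0.456036, 0.336164); Gamma_ppp = -0.322898, Gamma_ppq = 0.572453, Gamma_pqq = 1.537106, Gamma_qpp = -0.481062, Gamma_qpq = 0.852856, Gamma_qqq = 2.290021; k1 = (-0.456036, 0.336164, 0.068968, 0.102750)
  k2: at (p, q) = (-0.917002, 1.012202), (dp/dtau, dq/dtau) = (-0.447415, 0.349007); Gamma_ppp = -0.341017, Gamma_ppq = 0.617887, Gamma_pqq = 1.589539, Gamma_qpp = -0.471861, Gamma_qpq = 0.854963, Gamma_qqq = 2.199427; k2 = (-0.447415, 0.349007, 0.067616, 0.093560)
  k3: at (p, q) = (-0.915925, 1.013807), (dp/dtau, dq/dtau) = (-0.447584, 0.347859); Gamma_ppp = -0.339321, Gamma_ppq = 0.613119, Gamma_pqq = 1.582371, Gamma_qpp = -0.472069, Gamma_qpq = 0.852982, Gamma_qqq = 2.201422; k3 = (-0.447584, 0.347859, 0.067421, 0.093797)
  k4: at (p, q) = (-0.971894, 1.057146), (dp/dtau, dq/dtau) = (-0.439180, 0.359613); Gamma_ppp = -0.353733, Gamma_ppq = 0.650414, Gamma_pqq = 1.617869, Gamma_qpp = -0.460781, Gamma_qpq = 0.847244, Gamma_qqq = 2.107474; k4 = (-0.439180, 0.359613, 0.064449, 0.083953)
  Y <- Y + (h/6)(k1 + 2k2 + 2k3 + k4): p = -0.9719, q = 1.0572, dp/dtau = -0.4392, dq/dtau = 0.3596

Answer: p = -0.9719, q = 1.0572, dp/dtau = -0.4392, dq/dtau = 0.3596


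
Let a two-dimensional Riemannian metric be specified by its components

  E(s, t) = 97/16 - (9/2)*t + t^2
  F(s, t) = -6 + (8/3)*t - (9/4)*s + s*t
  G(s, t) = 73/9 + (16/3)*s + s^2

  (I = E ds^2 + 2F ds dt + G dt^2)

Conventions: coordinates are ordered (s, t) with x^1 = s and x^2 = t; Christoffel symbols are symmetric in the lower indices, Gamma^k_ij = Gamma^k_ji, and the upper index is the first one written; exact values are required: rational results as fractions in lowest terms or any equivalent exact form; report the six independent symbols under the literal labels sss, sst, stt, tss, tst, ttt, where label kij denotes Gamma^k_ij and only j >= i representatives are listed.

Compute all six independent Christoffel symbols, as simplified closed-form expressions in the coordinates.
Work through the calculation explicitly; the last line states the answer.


E = 97/16 - (9/2)*t + t^2; F = -6 + (8/3)*t - (9/4)*s + s*t; G = 73/9 + (16/3)*s + s^2
Gamma^k_ij = (1/2) g^{kl} (d_i g_jl + d_j g_il - d_l g_ij), with g^inv = (1/(EG-F^2)) [[G, -F], [-F, E]]
first partials: E_s = 0, E_t = -9/2 + 2*t, F_s = -9/4 + t, F_t = 8/3 + s, G_s = 16/3 + 2*s, G_t = 0
D = EG - F^2 = 1897/144 - (9/2)*t + (16/3)*s + t^2 + s^2
expanded: Gamma^s_ss = (G E_s - 2F F_s + F E_t)/(2D), Gamma^s_st = (G E_t - F G_s)/(2D), Gamma^s_tt = (2G F_t - G G_s - F G_t)/(2D), Gamma^t_ss = (2E F_s - E E_t - F E_s)/(2D), Gamma^t_st = (E G_s - F E_t)/(2D), Gamma^t_tt = (E G_t - 2F F_t + F G_s)/(2D); substitute and cancel common factors

Answer: Gamma_sss = 0, Gamma_sst = (144*t - 324)/(144*s^2 + 768*s + 144*t^2 - 648*t + 1897), Gamma_stt = 0, Gamma_tss = 0, Gamma_tst = (144*s + 384)/(144*s^2 + 768*s + 144*t^2 - 648*t + 1897), Gamma_ttt = 0


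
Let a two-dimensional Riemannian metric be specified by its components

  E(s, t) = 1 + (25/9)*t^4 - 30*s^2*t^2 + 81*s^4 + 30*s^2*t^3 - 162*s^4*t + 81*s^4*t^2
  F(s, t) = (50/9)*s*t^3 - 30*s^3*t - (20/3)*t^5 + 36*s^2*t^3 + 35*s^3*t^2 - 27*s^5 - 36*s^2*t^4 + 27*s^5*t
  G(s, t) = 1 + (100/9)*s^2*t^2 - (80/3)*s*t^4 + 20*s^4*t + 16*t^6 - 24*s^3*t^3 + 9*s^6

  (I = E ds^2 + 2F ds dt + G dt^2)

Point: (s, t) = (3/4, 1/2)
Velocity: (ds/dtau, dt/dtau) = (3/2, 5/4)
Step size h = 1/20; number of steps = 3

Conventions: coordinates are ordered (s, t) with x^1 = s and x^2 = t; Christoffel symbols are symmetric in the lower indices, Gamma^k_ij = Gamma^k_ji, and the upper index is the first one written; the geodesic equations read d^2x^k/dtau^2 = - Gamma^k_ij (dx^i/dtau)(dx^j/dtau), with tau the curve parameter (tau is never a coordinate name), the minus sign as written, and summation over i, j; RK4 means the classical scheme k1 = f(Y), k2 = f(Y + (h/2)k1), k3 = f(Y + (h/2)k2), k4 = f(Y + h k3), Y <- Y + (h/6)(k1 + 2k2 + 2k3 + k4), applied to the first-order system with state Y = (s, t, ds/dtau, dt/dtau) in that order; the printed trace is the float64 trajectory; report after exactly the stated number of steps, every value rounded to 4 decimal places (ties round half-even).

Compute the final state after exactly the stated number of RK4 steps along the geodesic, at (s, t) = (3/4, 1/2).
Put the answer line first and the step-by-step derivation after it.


Answer: s = 0.9972, t = 0.6617, ds/dtau = 1.7812, dt/dtau = 0.8887

f(Y) = (ds/dtau, dt/dtau, -Gamma^s_ij Y'^i Y'^j, -Gamma^t_ij Y'^i Y'^j) with the Gammas evaluated at the stage position; h = 0.050000; intermediate values shown to 6 dp
step 0: s = 0.7500, t = 0.5000, ds/dtau = 1.5000, dt/dtau = 1.2500
step 1:
  k1: at (s, t) = (0.750000, 0.500000), (ds/dtau, dt/dtau) = (1.500000, 1.250000); Gamma_sss = 1.497077, Gamma_sst = -1.492456, Gamma_stt = 0.110895, Gamma_tss = -1.427016, Gamma_tst = 1.422612, Gamma_ttt = -0.105705; k1 = (1.500000, 1.250000, 2.055015, -1.958844)
  k2: at (s, t) = (0.787500, 0.531250), (ds/dtau, dt/dtau) = (1.551375, 1.201029); Gamma_sss = 1.331063, Gamma_sst = -1.472834, Gamma_stt = 0.152591, Gamma_tss = -1.401782, Gamma_tst = 1.551086, Gamma_ttt = -0.160698; k2 = (1.551375, 1.201029, 2.064843, -2.174548)
  k3: at (s, t) = (0.788784, 0.530026), (ds/dtau, dt/dtau) = (1.551621, 1.195636); Gamma_sss = 1.332397, Gamma_sst = -1.470899, Gamma_stt = 0.148130, Gamma_tss = -1.398186, Gamma_tst = 1.543526, Gamma_ttt = -0.155444; k3 = (1.551621, 1.195636, 2.038008, -2.138636)
  k4: at (s, t) = (0.827581, 0.559782), (ds/dtau, dt/dtau) = (1.601900, 1.143068); Gamma_sss = 1.171272, Gamma_sst = -1.434233, Gamma_stt = 0.178908, Gamma_tss = -1.359279, Gamma_tst = 1.664449, Gamma_ttt = -0.207625; k4 = (1.601900, 1.143068, 2.013050, -2.336175)
  Y <- Y + (h/6)(k1 + 2k2 + 2k3 + k4): s = 0.8276, t = 0.5599, ds/dtau = 1.6023, dt/dtau = 1.1423
step 2:
  k1: at (s, t) = (0.827566, 0.559887), (ds/dtau, dt/dtau) = (1.602281, 1.142322); Gamma_sss = 1.170973, Gamma_sst = -1.434256, Gamma_stt = 0.179169, Gamma_tss = -1.359394, Gamma_tst = 1.665043, Gamma_ttt = -0.207999; k1 = (1.602281, 1.142322, 2.010257, -2.333728)
  k2: at (s, t) = (0.867623, 0.588445), (ds/dtau, dt/dtau) = (1.652538, 1.083979); Gamma_sss = 1.015873, Gamma_sst = -1.380831, Gamma_stt = 0.199644, Gamma_tss = -1.307616, Gamma_tst = 1.777384, Gamma_ttt = -0.256978; k2 = (1.652538, 1.083979, 1.938197, -2.494817)
  k3: at (s, t) = (0.868879, 0.586986), (ds/dtau, dt/dtau) = (1.650736, 1.079951); Gamma_sss = 1.018511, Gamma_sst = -1.379863, Gamma_stt = 0.195263, Gamma_tss = -1.304611, Gamma_tst = 1.767466, Gamma_ttt = -0.250112; k3 = (1.650736, 1.079951, 1.916698, -2.455099)
  k4: at (s, t) = (0.910103, 0.613884), (ds/dtau, dt/dtau) = (1.698116, 1.019567); Gamma_sss = 0.873564, Gamma_sst = -1.312132, Gamma_stt = 0.205582, Gamma_tss = -1.241658, Gamma_tst = 1.865024, Gamma_ttt = -0.292207; k4 = (1.698116, 1.019567, 1.810786, -2.573797)
  Y <- Y + (h/6)(k1 + 2k2 + 2k3 + k4): s = 0.9101, t = 0.6140, ds/dtau = 1.6984, dt/dtau = 1.0189
step 3:
  k1: at (s, t) = (0.910124, 0.613968), (ds/dtau, dt/dtau) = (1.698372, 1.018927); Gamma_sss = 0.873272, Gamma_sst = -1.312033, Gamma_stt = 0.205713, Gamma_tss = -1.241637, Gamma_tst = 1.865477, Gamma_ttt = -0.292487; k1 = (1.698372, 1.018927, 1.808493, -2.571354)
  k2: at (s, t) = (0.952583, 0.639441), (ds/dtau, dt/dtau) = (1.743584, 0.954643); Gamma_sss = 0.739425, Gamma_sst = -1.231697, Gamma_stt = 0.207074, Gamma_tss = -1.168950, Gamma_tst = 1.947178, Gamma_ttt = -0.327361; k2 = (1.743584, 0.954643, 1.663690, -2.630112)
  k3: at (s, t) = (0.953713, 0.637834), (ds/dtau, dt/dtau) = (1.739964, 0.953174); Gamma_sss = 0.743078, Gamma_sst = -1.232507, Gamma_stt = 0.203534, Gamma_tss = -1.167299, Gamma_tst = 1.936141, Gamma_ttt = -0.319730; k3 = (1.739964, 0.953174, 1.653628, -2.597680)
  k4: at (s, t) = (0.997122, 0.661627), (ds/dtau, dt/dtau) = (1.781053, 0.889043); Gamma_sss = 0.623113, Gamma_sst = -1.144376, Gamma_stt = 0.197943, Gamma_tss = -1.088486, Gamma_tst = 1.999053, Gamma_ttt = -0.345777; k4 = (1.781053, 0.889043, 1.491022, -2.604592)
  Y <- Y + (h/6)(k1 + 2k2 + 2k3 + k4): s = 0.9972, t = 0.6617, ds/dtau = 1.7812, dt/dtau = 0.8887


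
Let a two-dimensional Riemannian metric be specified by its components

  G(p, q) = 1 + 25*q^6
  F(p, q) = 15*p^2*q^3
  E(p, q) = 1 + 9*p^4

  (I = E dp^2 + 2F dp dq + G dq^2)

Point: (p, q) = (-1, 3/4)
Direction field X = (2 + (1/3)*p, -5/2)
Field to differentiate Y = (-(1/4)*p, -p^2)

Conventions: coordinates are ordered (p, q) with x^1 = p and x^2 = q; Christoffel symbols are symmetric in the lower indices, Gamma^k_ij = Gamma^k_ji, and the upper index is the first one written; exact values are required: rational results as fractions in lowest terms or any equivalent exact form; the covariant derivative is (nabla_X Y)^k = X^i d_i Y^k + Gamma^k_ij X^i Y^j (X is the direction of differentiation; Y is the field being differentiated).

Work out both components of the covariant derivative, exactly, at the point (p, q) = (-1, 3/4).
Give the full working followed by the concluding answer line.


E = 10, F = 405/64, G = 22321/4096 at the point
E_p = -36, E_q = 0, F_p = -405/32, F_q = 405/16, G_p = 0, G_q = 18225/512
EG - F^2 = 59185/4096;  g^inv = (4096/59185) * [[22321/4096, -405/64], [-405/64, 10]]
first-kind symbols [ij,l] = (1/2)(d_i g_jl + d_j g_il - d_l g_ij): [pp,p] = E_p/2 = -18, [pp,q] = F_p - E_q/2 = -405/32, [pq,p] = E_q/2 = 0, [pq,q] = G_p/2 = 0, [qq,p] = F_q - G_p/2 = 405/16, [qq,q] = G_q/2 = 18225/1024
Gamma^p_ij = (G*[ij,p] - F*[ij,q])/(EG - F^2), Gamma^q_ij = (E*[ij,q] - F*[ij,p])/(EG - F^2)
Gamma_ppp = -73728/59185, Gamma_ppq = 0, Gamma_pqq = 20736/11837, Gamma_qpp = -10368/11837, Gamma_qpq = 0, Gamma_qqq = 14580/11837
X = (5/3, -5/2), Y = (1/4, -1) at the point

Answer: (nabla_X Y)^p = 69881/20292, (nabla_X Y)^q = 30680/5073


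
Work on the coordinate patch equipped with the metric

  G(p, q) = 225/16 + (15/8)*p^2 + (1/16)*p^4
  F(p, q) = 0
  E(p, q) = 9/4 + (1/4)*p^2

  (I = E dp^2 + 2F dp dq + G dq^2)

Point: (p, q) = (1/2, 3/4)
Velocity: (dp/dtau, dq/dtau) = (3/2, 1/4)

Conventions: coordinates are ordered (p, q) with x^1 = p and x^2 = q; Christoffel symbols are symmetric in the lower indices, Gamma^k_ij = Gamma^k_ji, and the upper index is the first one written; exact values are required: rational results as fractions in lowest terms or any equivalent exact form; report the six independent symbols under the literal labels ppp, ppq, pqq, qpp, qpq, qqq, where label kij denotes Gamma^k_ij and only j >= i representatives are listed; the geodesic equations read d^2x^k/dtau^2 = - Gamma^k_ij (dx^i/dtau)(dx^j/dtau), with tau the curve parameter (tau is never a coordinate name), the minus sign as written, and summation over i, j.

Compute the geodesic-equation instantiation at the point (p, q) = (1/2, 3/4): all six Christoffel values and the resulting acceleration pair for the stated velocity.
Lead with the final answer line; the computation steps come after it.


Answer: Gamma_ppp = 2/37, Gamma_ppq = 0, Gamma_pqq = -61/148, Gamma_qpp = 0, Gamma_qpq = 4/61, Gamma_qqq = 0; accelerations (d^2p/dtau^2, d^2q/dtau^2) = (-227/2368, -3/61)

E = 37/16, F = 0, G = 3721/256 at the point
E_p = 1/4, E_q = 0, F_p = 0, F_q = 0, G_p = 61/32, G_q = 0
EG - F^2 = 137677/4096;  g^inv = (4096/137677) * [[3721/256, 0], [0, 37/16]]
first-kind symbols [ij,l] = (1/2)(d_i g_jl + d_j g_il - d_l g_ij): [pp,p] = E_p/2 = 1/8, [pp,q] = F_p - E_q/2 = 0, [pq,p] = E_q/2 = 0, [pq,q] = G_p/2 = 61/64, [qq,p] = F_q - G_p/2 = -61/64, [qq,q] = G_q/2 = 0
Gamma^p_ij = (G*[ij,p] - F*[ij,q])/(EG - F^2), Gamma^q_ij = (E*[ij,q] - F*[ij,p])/(EG - F^2)
Gamma_ppp = 2/37, Gamma_ppq = 0, Gamma_pqq = -61/148, Gamma_qpp = 0, Gamma_qpq = 4/61, Gamma_qqq = 0
d^2p/dtau^2 = -(Gamma_ppp*(3/2)^2 + 2*Gamma_ppq*(3/2)*(1/4) + Gamma_pqq*(1/4)^2) = -227/2368
d^2q/dtau^2 = -(Gamma_qpp*(3/2)^2 + 2*Gamma_qpq*(3/2)*(1/4) + Gamma_qqq*(1/4)^2) = -3/61


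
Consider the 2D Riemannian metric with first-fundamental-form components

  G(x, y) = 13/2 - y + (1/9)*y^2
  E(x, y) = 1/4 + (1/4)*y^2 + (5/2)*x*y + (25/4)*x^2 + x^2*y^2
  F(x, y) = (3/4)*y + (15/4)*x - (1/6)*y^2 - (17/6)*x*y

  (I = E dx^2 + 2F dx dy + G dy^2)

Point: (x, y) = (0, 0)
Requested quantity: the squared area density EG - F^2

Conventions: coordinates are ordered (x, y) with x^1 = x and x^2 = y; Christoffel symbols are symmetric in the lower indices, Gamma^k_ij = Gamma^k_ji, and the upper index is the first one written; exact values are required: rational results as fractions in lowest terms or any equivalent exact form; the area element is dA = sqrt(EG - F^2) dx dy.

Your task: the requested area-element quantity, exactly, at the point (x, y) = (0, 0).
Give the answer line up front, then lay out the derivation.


Answer: EG - F^2 = 13/8

E = 1/4, F = 0, G = 13/2; EG - F^2 = 13/8


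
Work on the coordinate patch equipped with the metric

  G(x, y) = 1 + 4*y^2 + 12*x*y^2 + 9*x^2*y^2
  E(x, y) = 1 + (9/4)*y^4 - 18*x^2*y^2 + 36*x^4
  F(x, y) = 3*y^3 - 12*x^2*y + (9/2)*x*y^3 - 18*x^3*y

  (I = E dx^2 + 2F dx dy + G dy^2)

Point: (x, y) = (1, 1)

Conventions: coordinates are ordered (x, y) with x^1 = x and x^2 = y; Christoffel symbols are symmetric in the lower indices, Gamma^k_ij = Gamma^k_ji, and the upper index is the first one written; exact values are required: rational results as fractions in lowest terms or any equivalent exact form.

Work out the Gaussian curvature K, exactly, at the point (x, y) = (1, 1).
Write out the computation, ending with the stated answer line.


E = 85/4, F = -45/2, G = 26, EG - F^2 = 185/4 at the point
E_x = 108, E_y = -27, F_x = -147/2, F_y = -15/2, G_x = 30, G_y = 50
E_yy = -9, F_xy = -129/2, G_xx = 18
By Brioschi, K is (det M1 - det M2) divided by (EG - F^2) squared.
M1 = [[-E_yy/2 + F_xy - G_xx/2, E_x/2, F_x - E_y/2], [F_y - G_x/2, E, F], [G_y/2, F, G]] = [[-69, 54, -60], [-45/2, 85/4, -45/2], [25, -45/2, 26]]; det M1 = -1905/4
M2 = [[0, E_y/2, G_x/2], [E_y/2, E, F], [G_x/2, F, G]] = [[0, -27/2, 15], [-27/2, 85/4, -45/2], [15, -45/2, 26]]; det M2 = -1629/4
det M1 - det M2 = -69; K = -69 / (185/4)^2 = -1104/34225

Answer: K = -1104/34225


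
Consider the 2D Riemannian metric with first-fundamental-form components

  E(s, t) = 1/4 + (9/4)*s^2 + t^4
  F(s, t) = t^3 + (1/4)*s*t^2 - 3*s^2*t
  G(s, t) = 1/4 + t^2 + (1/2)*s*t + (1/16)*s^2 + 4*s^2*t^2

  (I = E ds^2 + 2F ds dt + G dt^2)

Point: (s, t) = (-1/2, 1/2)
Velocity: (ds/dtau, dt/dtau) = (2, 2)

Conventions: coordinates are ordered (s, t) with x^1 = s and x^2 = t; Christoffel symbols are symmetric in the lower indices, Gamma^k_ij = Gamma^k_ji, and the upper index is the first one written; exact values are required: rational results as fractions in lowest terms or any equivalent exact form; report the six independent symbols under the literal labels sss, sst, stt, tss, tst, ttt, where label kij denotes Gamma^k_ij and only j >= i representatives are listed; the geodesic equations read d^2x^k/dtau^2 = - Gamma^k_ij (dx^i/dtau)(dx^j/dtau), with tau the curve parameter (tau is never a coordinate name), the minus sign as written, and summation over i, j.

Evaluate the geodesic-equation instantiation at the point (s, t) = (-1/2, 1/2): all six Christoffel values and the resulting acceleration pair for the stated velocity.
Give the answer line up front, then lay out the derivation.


Answer: Gamma_sss = -360/493, Gamma_sst = 47/493, Gamma_stt = 873/986, Gamma_tss = 852/493, Gamma_tst = -292/493, Gamma_ttt = 865/493; accelerations (d^2s/dtau^2, d^2t/dtau^2) = (-682/493, -4532/493)

E = 7/8, F = -9/32, G = 41/64 at the point
E_s = -9/4, E_t = 1/2, F_s = 25/16, F_t = -1/8, G_s = -13/16, G_t = 7/4
EG - F^2 = 493/1024;  g^inv = (1024/493) * [[41/64, 9/32], [9/32, 7/8]]
first-kind symbols [ij,l] = (1/2)(d_i g_jl + d_j g_il - d_l g_ij): [ss,s] = E_s/2 = -9/8, [ss,t] = F_s - E_t/2 = 21/16, [st,s] = E_t/2 = 1/4, [st,t] = G_s/2 = -13/32, [tt,s] = F_t - G_s/2 = 9/32, [tt,t] = G_t/2 = 7/8
Gamma^s_ij = (G*[ij,s] - F*[ij,t])/(EG - F^2), Gamma^t_ij = (E*[ij,t] - F*[ij,s])/(EG - F^2)
Gamma_sss = -360/493, Gamma_sst = 47/493, Gamma_stt = 873/986, Gamma_tss = 852/493, Gamma_tst = -292/493, Gamma_ttt = 865/493
d^2s/dtau^2 = -(Gamma_sss*(2)^2 + 2*Gamma_sst*(2)*(2) + Gamma_stt*(2)^2) = -682/493
d^2t/dtau^2 = -(Gamma_tss*(2)^2 + 2*Gamma_tst*(2)*(2) + Gamma_ttt*(2)^2) = -4532/493


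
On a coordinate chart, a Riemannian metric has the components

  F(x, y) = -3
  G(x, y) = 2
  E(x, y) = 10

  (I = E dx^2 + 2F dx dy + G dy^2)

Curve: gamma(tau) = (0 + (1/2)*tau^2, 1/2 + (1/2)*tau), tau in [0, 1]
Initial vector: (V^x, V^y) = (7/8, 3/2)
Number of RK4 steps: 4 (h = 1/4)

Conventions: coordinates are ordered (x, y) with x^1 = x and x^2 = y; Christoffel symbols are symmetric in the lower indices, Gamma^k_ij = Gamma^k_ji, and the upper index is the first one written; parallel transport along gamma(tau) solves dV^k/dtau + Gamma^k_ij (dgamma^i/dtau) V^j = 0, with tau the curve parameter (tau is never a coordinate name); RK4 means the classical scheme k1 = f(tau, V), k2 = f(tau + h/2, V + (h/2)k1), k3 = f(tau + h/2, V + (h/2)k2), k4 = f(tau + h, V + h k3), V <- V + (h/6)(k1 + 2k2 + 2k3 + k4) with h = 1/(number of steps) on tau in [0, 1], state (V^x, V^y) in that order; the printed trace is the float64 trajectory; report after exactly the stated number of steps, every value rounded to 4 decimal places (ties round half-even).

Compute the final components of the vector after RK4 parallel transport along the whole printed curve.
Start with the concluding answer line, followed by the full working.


Answer: V^x = 0.8750, V^y = 1.5000

gamma'(tau) = (tau, 1/2); f(tau, V)^k = -Gamma^k_ij(gamma(tau)) gamma'^i(tau) V^j; h = 1/4; intermediate values shown to 6 dp
curve data and Christoffel symbols at the stage parameters:
  tau = 0.000000: gamma = (0.000000, 0.500000), gamma' = (0.000000, 0.500000); Gamma_xxx = 0.000000, Gamma_xxy = 0.000000, Gamma_xyy = 0.000000, Gamma_yxx = 0.000000, Gamma_yxy = 0.000000, Gamma_yyy = 0.000000
  tau = 0.125000: gamma = (0.007812, 0.562500), gamma' = (0.125000, 0.500000); Gamma_xxx = 0.000000, Gamma_xxy = 0.000000, Gamma_xyy = 0.000000, Gamma_yxx = 0.000000, Gamma_yxy = 0.000000, Gamma_yyy = 0.000000
  tau = 0.250000: gamma = (0.031250, 0.625000), gamma' = (0.250000, 0.500000); Gamma_xxx = 0.000000, Gamma_xxy = 0.000000, Gamma_xyy = 0.000000, Gamma_yxx = 0.000000, Gamma_yxy = 0.000000, Gamma_yyy = 0.000000
  tau = 0.375000: gamma = (0.070312, 0.687500), gamma' = (0.375000, 0.500000); Gamma_xxx = 0.000000, Gamma_xxy = 0.000000, Gamma_xyy = 0.000000, Gamma_yxx = 0.000000, Gamma_yxy = 0.000000, Gamma_yyy = 0.000000
  tau = 0.500000: gamma = (0.125000, 0.750000), gamma' = (0.500000, 0.500000); Gamma_xxx = 0.000000, Gamma_xxy = 0.000000, Gamma_xyy = 0.000000, Gamma_yxx = 0.000000, Gamma_yxy = 0.000000, Gamma_yyy = 0.000000
  tau = 0.625000: gamma = (0.195312, 0.812500), gamma' = (0.625000, 0.500000); Gamma_xxx = 0.000000, Gamma_xxy = 0.000000, Gamma_xyy = 0.000000, Gamma_yxx = 0.000000, Gamma_yxy = 0.000000, Gamma_yyy = 0.000000
  tau = 0.750000: gamma = (0.281250, 0.875000), gamma' = (0.750000, 0.500000); Gamma_xxx = 0.000000, Gamma_xxy = 0.000000, Gamma_xyy = 0.000000, Gamma_yxx = 0.000000, Gamma_yxy = 0.000000, Gamma_yyy = 0.000000
  tau = 0.875000: gamma = (0.382812, 0.937500), gamma' = (0.875000, 0.500000); Gamma_xxx = 0.000000, Gamma_xxy = 0.000000, Gamma_xyy = 0.000000, Gamma_yxx = 0.000000, Gamma_yxy = 0.000000, Gamma_yyy = 0.000000
  tau = 1.000000: gamma = (0.500000, 1.000000), gamma' = (1.000000, 0.500000); Gamma_xxx = 0.000000, Gamma_xxy = 0.000000, Gamma_xyy = 0.000000, Gamma_yxx = 0.000000, Gamma_yxy = 0.000000, Gamma_yyy = 0.000000
step 0: V^x = 0.8750, V^y = 1.5000
step 1: k1 = (0.000000, 0.000000), k2 = (0.000000, 0.000000), k3 = (0.000000, 0.000000), k4 = (0.000000, 0.000000); V <- V + (h/6)(k1 + 2k2 + 2k3 + k4): V^x = 0.8750, V^y = 1.5000
step 2: k1 = (0.000000, 0.000000), k2 = (0.000000, 0.000000), k3 = (0.000000, 0.000000), k4 = (0.000000, 0.000000); V <- V + (h/6)(k1 + 2k2 + 2k3 + k4): V^x = 0.8750, V^y = 1.5000
step 3: k1 = (0.000000, 0.000000), k2 = (0.000000, 0.000000), k3 = (0.000000, 0.000000), k4 = (0.000000, 0.000000); V <- V + (h/6)(k1 + 2k2 + 2k3 + k4): V^x = 0.8750, V^y = 1.5000
step 4: k1 = (0.000000, 0.000000), k2 = (0.000000, 0.000000), k3 = (0.000000, 0.000000), k4 = (0.000000, 0.000000); V <- V + (h/6)(k1 + 2k2 + 2k3 + k4): V^x = 0.8750, V^y = 1.5000


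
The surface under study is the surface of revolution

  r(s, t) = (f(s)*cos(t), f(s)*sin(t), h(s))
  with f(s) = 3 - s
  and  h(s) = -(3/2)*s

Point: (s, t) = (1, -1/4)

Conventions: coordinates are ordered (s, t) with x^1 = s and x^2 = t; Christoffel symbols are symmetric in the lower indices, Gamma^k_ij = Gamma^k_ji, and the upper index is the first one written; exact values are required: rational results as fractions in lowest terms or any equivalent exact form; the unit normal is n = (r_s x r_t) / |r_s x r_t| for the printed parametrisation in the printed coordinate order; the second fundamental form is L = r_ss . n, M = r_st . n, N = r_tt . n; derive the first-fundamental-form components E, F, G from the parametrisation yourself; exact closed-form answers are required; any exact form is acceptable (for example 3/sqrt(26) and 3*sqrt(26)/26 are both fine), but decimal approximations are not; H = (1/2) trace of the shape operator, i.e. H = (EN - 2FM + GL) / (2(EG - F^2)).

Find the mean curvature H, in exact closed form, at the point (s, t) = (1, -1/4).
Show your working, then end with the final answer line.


f = 2, f' = -1, f'' = 0, h' = -3/2, h'' = 0
E = 13/4, F = 0, G = 4; answer radicand W^2 = 13/4
unnormalised second-form numerators: l = 0, m = 0, n = -3; L = l/sqrt(13/4), and similarly M = m/sqrt(W^2), N = n/sqrt(W^2)
H = (E*n - 2*F*m + G*l) / (2*(EG - F^2)*sqrt(W^2)); E*n - 2*F*m + G*l = -39/4, EG - F^2 = 13, so H = (-3/8)/sqrt(13/4)

Answer: H = -3*sqrt(13)/52


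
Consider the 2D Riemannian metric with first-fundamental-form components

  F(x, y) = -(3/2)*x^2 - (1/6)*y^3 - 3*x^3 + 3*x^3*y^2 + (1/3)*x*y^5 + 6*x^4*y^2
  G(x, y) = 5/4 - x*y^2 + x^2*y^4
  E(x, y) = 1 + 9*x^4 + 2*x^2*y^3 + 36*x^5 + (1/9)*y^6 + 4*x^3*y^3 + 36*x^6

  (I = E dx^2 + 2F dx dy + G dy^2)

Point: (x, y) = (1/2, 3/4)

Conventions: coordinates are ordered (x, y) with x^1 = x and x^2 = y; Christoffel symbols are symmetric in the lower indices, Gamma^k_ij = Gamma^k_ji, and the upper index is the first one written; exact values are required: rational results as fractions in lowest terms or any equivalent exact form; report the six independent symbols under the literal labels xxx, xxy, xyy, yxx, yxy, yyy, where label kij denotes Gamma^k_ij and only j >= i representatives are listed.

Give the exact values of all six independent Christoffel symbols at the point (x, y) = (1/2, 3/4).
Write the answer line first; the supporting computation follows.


Answer: Gamma_xxx = 50400/15317, Gamma_xxy = 3780/15317, Gamma_xyy = 5040/15317, Gamma_yxx = -6720/15317, Gamma_yxy = -504/15317, Gamma_yyy = -672/15317

E = 15121/4096, F = -735/2048, G = 1073/1024 at the point
E_x = 1575/64, E_y = 945/512, F_x = -735/1024, F_y = 567/512, G_x = -63/256, G_y = -21/64
EG - F^2 = 15317/4096;  g^inv = (4096/15317) * [[1073/1024, 735/2048], [735/2048, 15121/4096]]
first-kind symbols [ij,l] = (1/2)(d_i g_jl + d_j g_il - d_l g_ij): [xx,x] = E_x/2 = 1575/128, [xx,y] = F_x - E_y/2 = -105/64, [xy,x] = E_y/2 = 945/1024, [xy,y] = G_x/2 = -63/512, [yy,x] = F_y - G_x/2 = 315/256, [yy,y] = G_y/2 = -21/128
Gamma^x_ij = (G*[ij,x] - F*[ij,y])/(EG - F^2), Gamma^y_ij = (E*[ij,y] - F*[ij,x])/(EG - F^2)


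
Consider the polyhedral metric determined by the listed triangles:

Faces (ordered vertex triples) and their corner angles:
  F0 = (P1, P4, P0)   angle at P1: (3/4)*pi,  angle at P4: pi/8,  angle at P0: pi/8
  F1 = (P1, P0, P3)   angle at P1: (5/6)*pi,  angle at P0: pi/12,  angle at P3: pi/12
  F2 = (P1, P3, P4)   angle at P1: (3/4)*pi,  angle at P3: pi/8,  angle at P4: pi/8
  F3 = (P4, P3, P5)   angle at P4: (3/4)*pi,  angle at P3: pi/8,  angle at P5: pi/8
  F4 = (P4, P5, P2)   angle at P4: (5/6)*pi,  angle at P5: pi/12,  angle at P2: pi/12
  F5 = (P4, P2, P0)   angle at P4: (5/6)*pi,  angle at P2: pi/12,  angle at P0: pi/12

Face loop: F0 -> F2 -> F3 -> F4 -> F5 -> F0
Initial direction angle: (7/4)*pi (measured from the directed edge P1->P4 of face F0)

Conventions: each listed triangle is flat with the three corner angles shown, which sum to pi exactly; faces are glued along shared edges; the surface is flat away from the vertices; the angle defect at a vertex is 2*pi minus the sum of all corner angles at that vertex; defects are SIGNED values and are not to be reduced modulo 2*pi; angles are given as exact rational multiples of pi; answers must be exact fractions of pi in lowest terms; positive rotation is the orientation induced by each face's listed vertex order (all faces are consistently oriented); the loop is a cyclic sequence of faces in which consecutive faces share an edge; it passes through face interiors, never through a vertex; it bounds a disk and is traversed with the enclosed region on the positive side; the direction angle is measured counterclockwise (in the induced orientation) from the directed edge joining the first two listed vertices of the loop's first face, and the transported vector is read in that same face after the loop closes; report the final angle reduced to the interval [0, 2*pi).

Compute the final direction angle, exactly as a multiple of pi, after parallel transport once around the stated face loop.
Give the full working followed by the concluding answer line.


enclosed vertex P4: corner angles sum to (8/3)*pi, defect = 2*pi - (8/3)*pi = (-2/3)*pi
summing the enclosed defects onto the initial angle, mod 2*pi in the induced orientation:
final angle = (7/4)*pi - (2/3)*pi = (13/12)*pi (mod 2*pi)

Answer: final direction angle = (13/12)*pi
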